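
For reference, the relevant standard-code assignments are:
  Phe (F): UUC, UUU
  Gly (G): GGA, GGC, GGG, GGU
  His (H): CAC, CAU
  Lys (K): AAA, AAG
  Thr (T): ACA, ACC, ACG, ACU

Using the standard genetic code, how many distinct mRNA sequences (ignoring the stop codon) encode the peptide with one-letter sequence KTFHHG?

256

Lys: 2 codons.
Thr: 4 codons.
Phe: 2 codons.
His: 2 codons.
His: 2 codons.
Gly: 4 codons.
2 × 4 × 2 × 2 × 2 × 4 = 256.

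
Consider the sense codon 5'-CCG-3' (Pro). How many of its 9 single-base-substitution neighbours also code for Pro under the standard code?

Position 1: none → 0 synonymous.
Position 2: none → 0 synonymous.
Position 3: CCU, CCC, CCA → 3 synonymous.
Total: 0 + 0 + 3 = 3.

3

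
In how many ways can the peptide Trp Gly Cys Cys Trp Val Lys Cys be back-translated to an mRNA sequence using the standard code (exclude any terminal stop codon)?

256

Trp: 1 codon.
Gly: 4 codons.
Cys: 2 codons.
Cys: 2 codons.
Trp: 1 codon.
Val: 4 codons.
Lys: 2 codons.
Cys: 2 codons.
1 × 4 × 2 × 2 × 1 × 4 × 2 × 2 = 256.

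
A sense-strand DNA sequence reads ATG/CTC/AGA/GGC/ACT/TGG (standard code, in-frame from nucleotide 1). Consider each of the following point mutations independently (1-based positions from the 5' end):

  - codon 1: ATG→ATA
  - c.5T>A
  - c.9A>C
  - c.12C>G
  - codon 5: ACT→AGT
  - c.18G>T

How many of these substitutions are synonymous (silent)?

1

Codon 1: ATG (Met) → ATA (Ile) — missense.
Codon 2: CTC (Leu) → CAC (His) — missense.
Codon 3: AGA (Arg) → AGC (Ser) — missense.
Codon 4: GGC (Gly) → GGG (Gly) — synonymous.
Codon 5: ACT (Thr) → AGT (Ser) — missense.
Codon 6: TGG (Trp) → TGT (Cys) — missense.
Synonymous: 1 of 6.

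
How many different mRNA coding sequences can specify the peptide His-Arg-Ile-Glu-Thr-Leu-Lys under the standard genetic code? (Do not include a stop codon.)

His: 2 codons.
Arg: 6 codons.
Ile: 3 codons.
Glu: 2 codons.
Thr: 4 codons.
Leu: 6 codons.
Lys: 2 codons.
2 × 6 × 3 × 2 × 4 × 6 × 2 = 3456.

3456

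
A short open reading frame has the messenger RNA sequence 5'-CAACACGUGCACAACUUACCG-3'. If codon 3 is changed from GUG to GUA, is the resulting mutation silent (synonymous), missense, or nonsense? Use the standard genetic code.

Position 9 falls in codon 3: GUG → Val.
After the substitution the codon is GUA → Val.
Both encode Val, so the change is synonymous.

silent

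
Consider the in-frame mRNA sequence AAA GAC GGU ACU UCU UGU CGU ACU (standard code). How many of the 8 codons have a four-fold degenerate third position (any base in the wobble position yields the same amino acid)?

5

Codon 1 AAA (Lys): third position 2-fold.
Codon 2 GAC (Asp): third position 2-fold.
Codon 3 GGU (Gly): third position 4-fold.
Codon 4 ACU (Thr): third position 4-fold.
Codon 5 UCU (Ser): third position 4-fold.
Codon 6 UGU (Cys): third position 2-fold.
Codon 7 CGU (Arg): third position 4-fold.
Codon 8 ACU (Thr): third position 4-fold.
Four-fold degenerate third positions: 5.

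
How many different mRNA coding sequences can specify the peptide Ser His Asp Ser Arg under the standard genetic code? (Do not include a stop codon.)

864

Ser: 6 codons.
His: 2 codons.
Asp: 2 codons.
Ser: 6 codons.
Arg: 6 codons.
6 × 2 × 2 × 6 × 6 = 864.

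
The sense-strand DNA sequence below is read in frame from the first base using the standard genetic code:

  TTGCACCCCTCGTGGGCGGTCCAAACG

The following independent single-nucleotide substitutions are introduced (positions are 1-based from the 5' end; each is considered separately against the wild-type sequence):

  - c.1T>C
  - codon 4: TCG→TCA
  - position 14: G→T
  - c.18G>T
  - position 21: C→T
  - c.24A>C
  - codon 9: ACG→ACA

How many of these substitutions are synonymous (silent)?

5

Codon 1: TTG (Leu) → CTG (Leu) — synonymous.
Codon 4: TCG (Ser) → TCA (Ser) — synonymous.
Codon 5: TGG (Trp) → TTG (Leu) — missense.
Codon 6: GCG (Ala) → GCT (Ala) — synonymous.
Codon 7: GTC (Val) → GTT (Val) — synonymous.
Codon 8: CAA (Gln) → CAC (His) — missense.
Codon 9: ACG (Thr) → ACA (Thr) — synonymous.
Synonymous: 5 of 7.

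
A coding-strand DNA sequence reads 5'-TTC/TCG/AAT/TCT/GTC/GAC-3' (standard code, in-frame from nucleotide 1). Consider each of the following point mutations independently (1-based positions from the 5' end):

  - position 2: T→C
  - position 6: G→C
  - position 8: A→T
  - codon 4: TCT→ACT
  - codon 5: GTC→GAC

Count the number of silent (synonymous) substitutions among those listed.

Codon 1: TTC (Phe) → TCC (Ser) — missense.
Codon 2: TCG (Ser) → TCC (Ser) — synonymous.
Codon 3: AAT (Asn) → ATT (Ile) — missense.
Codon 4: TCT (Ser) → ACT (Thr) — missense.
Codon 5: GTC (Val) → GAC (Asp) — missense.
Synonymous: 1 of 5.

1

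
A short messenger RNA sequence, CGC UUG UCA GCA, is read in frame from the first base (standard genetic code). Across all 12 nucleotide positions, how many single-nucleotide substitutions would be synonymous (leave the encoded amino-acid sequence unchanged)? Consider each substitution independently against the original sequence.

Codon 1 (CGC, Arg): 3 synonymous substitutions.
Codon 2 (UUG, Leu): 2 synonymous substitutions.
Codon 3 (UCA, Ser): 3 synonymous substitutions.
Codon 4 (GCA, Ala): 3 synonymous substitutions.
Total: 3 + 2 + 3 + 3 = 11.

11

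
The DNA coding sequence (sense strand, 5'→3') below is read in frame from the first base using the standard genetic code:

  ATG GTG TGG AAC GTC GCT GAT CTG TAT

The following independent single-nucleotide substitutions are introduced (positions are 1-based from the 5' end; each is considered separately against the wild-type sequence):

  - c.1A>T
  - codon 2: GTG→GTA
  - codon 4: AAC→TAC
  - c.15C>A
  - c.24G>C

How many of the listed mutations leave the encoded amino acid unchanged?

3

Codon 1: ATG (Met) → TTG (Leu) — missense.
Codon 2: GTG (Val) → GTA (Val) — synonymous.
Codon 4: AAC (Asn) → TAC (Tyr) — missense.
Codon 5: GTC (Val) → GTA (Val) — synonymous.
Codon 8: CTG (Leu) → CTC (Leu) — synonymous.
Synonymous: 3 of 5.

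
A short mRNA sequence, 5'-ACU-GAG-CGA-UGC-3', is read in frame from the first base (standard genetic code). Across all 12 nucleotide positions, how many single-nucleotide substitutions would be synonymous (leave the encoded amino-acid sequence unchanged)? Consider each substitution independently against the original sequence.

Codon 1 (ACU, Thr): 3 synonymous substitutions.
Codon 2 (GAG, Glu): 1 synonymous substitution.
Codon 3 (CGA, Arg): 4 synonymous substitutions.
Codon 4 (UGC, Cys): 1 synonymous substitution.
Total: 3 + 1 + 4 + 1 = 9.

9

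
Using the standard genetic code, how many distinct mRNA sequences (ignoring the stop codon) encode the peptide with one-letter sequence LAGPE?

Leu: 6 codons.
Ala: 4 codons.
Gly: 4 codons.
Pro: 4 codons.
Glu: 2 codons.
6 × 4 × 4 × 4 × 2 = 768.

768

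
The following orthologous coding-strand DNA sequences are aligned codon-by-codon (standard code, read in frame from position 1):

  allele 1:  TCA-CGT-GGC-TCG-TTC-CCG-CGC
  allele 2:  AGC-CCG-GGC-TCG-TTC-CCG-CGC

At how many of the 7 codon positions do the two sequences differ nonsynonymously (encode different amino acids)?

1

Codon 1: TCA Ser / AGC Ser — synonymous.
Codon 2: CGT Arg / CCG Pro — nonsynonymous.
Codon 3: GGC Gly / GGC Gly — identical.
Codon 4: TCG Ser / TCG Ser — identical.
Codon 5: TTC Phe / TTC Phe — identical.
Codon 6: CCG Pro / CCG Pro — identical.
Codon 7: CGC Arg / CGC Arg — identical.
Nonsynonymous differences: 1.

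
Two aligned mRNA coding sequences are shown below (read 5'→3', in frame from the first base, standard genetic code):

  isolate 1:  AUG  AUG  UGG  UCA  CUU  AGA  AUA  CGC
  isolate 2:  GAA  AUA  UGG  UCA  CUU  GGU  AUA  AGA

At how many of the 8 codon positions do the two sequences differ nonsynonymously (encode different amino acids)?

3

Codon 1: AUG Met / GAA Glu — nonsynonymous.
Codon 2: AUG Met / AUA Ile — nonsynonymous.
Codon 3: UGG Trp / UGG Trp — identical.
Codon 4: UCA Ser / UCA Ser — identical.
Codon 5: CUU Leu / CUU Leu — identical.
Codon 6: AGA Arg / GGU Gly — nonsynonymous.
Codon 7: AUA Ile / AUA Ile — identical.
Codon 8: CGC Arg / AGA Arg — synonymous.
Nonsynonymous differences: 3.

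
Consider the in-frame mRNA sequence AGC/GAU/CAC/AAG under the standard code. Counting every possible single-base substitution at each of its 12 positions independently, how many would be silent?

4

Codon 1 (AGC, Ser): 1 synonymous substitution.
Codon 2 (GAU, Asp): 1 synonymous substitution.
Codon 3 (CAC, His): 1 synonymous substitution.
Codon 4 (AAG, Lys): 1 synonymous substitution.
Total: 1 + 1 + 1 + 1 = 4.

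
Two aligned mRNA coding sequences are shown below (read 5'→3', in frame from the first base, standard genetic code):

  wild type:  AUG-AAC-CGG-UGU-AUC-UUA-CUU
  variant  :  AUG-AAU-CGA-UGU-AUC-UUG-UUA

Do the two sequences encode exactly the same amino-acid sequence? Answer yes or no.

Codon 1: AUG Met / AUG Met — identical.
Codon 2: AAC Asn / AAU Asn — synonymous.
Codon 3: CGG Arg / CGA Arg — synonymous.
Codon 4: UGU Cys / UGU Cys — identical.
Codon 5: AUC Ile / AUC Ile — identical.
Codon 6: UUA Leu / UUG Leu — synonymous.
Codon 7: CUU Leu / UUA Leu — synonymous.
Nonsynonymous differences: 0 → same protein.

yes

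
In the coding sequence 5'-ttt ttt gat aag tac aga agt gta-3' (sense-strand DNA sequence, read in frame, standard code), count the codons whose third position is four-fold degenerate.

1

Codon 1 TTT (Phe): third position 2-fold.
Codon 2 TTT (Phe): third position 2-fold.
Codon 3 GAT (Asp): third position 2-fold.
Codon 4 AAG (Lys): third position 2-fold.
Codon 5 TAC (Tyr): third position 2-fold.
Codon 6 AGA (Arg): third position 2-fold.
Codon 7 AGT (Ser): third position 2-fold.
Codon 8 GTA (Val): third position 4-fold.
Four-fold degenerate third positions: 1.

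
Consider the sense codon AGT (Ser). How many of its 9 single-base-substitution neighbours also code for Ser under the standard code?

1

Position 1: none → 0 synonymous.
Position 2: none → 0 synonymous.
Position 3: AGC → 1 synonymous.
Total: 0 + 0 + 1 = 1.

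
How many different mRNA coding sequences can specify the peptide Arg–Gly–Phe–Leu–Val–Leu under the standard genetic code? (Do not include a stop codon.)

6912

Arg: 6 codons.
Gly: 4 codons.
Phe: 2 codons.
Leu: 6 codons.
Val: 4 codons.
Leu: 6 codons.
6 × 4 × 2 × 6 × 4 × 6 = 6912.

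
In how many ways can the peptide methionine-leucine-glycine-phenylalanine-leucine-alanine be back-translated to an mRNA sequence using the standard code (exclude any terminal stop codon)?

1152

Met: 1 codon.
Leu: 6 codons.
Gly: 4 codons.
Phe: 2 codons.
Leu: 6 codons.
Ala: 4 codons.
1 × 6 × 4 × 2 × 6 × 4 = 1152.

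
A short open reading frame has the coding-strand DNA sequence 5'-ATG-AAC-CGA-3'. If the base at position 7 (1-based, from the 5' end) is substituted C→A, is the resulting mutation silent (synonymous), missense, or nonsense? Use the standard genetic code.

Position 7 falls in codon 3: CGA → Arg.
After the substitution the codon is AGA → Arg.
Both encode Arg, so the change is synonymous.

silent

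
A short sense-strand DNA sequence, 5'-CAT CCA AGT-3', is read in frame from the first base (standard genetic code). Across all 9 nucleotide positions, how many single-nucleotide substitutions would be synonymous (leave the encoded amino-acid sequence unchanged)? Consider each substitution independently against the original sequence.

Codon 1 (CAT, His): 1 synonymous substitution.
Codon 2 (CCA, Pro): 3 synonymous substitutions.
Codon 3 (AGT, Ser): 1 synonymous substitution.
Total: 1 + 3 + 1 = 5.

5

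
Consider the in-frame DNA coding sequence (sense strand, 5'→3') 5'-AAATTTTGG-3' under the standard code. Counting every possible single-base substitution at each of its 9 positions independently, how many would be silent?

Codon 1 (AAA, Lys): 1 synonymous substitution.
Codon 2 (TTT, Phe): 1 synonymous substitution.
Codon 3 (TGG, Trp): 0 synonymous substitutions.
Total: 1 + 1 + 0 = 2.

2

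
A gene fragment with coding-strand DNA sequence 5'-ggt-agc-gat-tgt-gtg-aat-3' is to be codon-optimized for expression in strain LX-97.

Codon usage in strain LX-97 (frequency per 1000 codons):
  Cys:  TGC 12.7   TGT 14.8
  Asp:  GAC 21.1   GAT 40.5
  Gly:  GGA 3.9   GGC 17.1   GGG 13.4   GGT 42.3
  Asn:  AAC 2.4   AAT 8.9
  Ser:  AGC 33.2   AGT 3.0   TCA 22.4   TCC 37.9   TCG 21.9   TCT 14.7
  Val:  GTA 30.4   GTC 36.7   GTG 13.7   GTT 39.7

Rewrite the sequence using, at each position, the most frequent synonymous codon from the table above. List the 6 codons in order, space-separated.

GGT TCC GAT TGT GTT AAT

Codon 1 (Gly): best is GGT at 42.3.
Codon 2 (Ser): best is TCC at 37.9.
Codon 3 (Asp): best is GAT at 40.5.
Codon 4 (Cys): best is TGT at 14.8.
Codon 5 (Val): best is GTT at 39.7.
Codon 6 (Asn): best is AAT at 8.9.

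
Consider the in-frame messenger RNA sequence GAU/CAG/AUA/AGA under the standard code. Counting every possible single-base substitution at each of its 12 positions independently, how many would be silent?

6

Codon 1 (GAU, Asp): 1 synonymous substitution.
Codon 2 (CAG, Gln): 1 synonymous substitution.
Codon 3 (AUA, Ile): 2 synonymous substitutions.
Codon 4 (AGA, Arg): 2 synonymous substitutions.
Total: 1 + 1 + 2 + 2 = 6.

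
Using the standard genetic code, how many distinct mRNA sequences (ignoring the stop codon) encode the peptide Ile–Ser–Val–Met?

72

Ile: 3 codons.
Ser: 6 codons.
Val: 4 codons.
Met: 1 codon.
3 × 6 × 4 × 1 = 72.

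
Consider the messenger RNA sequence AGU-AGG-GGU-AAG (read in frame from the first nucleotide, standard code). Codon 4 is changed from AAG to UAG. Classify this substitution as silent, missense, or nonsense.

nonsense

Position 10 falls in codon 4: AAG → Lys.
After the substitution the codon is UAG → Stop.
The new codon is a stop codon, so this is a nonsense mutation.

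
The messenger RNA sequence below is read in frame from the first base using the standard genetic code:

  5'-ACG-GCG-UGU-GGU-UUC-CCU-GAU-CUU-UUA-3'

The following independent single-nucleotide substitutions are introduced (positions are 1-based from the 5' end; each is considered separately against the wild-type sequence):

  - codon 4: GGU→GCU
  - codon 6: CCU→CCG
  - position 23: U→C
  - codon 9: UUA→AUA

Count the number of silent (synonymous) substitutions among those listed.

1

Codon 4: GGU (Gly) → GCU (Ala) — missense.
Codon 6: CCU (Pro) → CCG (Pro) — synonymous.
Codon 8: CUU (Leu) → CCU (Pro) — missense.
Codon 9: UUA (Leu) → AUA (Ile) — missense.
Synonymous: 1 of 4.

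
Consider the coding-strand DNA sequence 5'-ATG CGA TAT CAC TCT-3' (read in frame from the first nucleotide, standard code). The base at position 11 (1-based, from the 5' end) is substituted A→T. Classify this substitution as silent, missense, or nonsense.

missense

Position 11 falls in codon 4: CAC → His.
After the substitution the codon is CTC → Leu.
His ≠ Leu, so this is a missense mutation.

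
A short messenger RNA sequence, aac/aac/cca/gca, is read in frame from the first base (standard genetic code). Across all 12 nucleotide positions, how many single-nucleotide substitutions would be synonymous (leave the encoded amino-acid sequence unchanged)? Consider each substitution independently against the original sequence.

Codon 1 (AAC, Asn): 1 synonymous substitution.
Codon 2 (AAC, Asn): 1 synonymous substitution.
Codon 3 (CCA, Pro): 3 synonymous substitutions.
Codon 4 (GCA, Ala): 3 synonymous substitutions.
Total: 1 + 1 + 3 + 3 = 8.

8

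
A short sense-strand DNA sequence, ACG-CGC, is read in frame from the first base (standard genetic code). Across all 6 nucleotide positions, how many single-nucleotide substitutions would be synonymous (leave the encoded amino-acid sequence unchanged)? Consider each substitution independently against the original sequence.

Codon 1 (ACG, Thr): 3 synonymous substitutions.
Codon 2 (CGC, Arg): 3 synonymous substitutions.
Total: 3 + 3 = 6.

6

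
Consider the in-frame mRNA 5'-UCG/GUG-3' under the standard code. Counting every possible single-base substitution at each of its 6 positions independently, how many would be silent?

6

Codon 1 (UCG, Ser): 3 synonymous substitutions.
Codon 2 (GUG, Val): 3 synonymous substitutions.
Total: 3 + 3 = 6.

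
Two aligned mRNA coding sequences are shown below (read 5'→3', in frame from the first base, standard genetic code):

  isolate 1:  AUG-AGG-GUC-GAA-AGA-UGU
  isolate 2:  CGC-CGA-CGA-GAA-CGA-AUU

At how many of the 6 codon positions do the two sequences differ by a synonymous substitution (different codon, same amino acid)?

2

Codon 1: AUG Met / CGC Arg — nonsynonymous.
Codon 2: AGG Arg / CGA Arg — synonymous.
Codon 3: GUC Val / CGA Arg — nonsynonymous.
Codon 4: GAA Glu / GAA Glu — identical.
Codon 5: AGA Arg / CGA Arg — synonymous.
Codon 6: UGU Cys / AUU Ile — nonsynonymous.
Synonymous differences: 2.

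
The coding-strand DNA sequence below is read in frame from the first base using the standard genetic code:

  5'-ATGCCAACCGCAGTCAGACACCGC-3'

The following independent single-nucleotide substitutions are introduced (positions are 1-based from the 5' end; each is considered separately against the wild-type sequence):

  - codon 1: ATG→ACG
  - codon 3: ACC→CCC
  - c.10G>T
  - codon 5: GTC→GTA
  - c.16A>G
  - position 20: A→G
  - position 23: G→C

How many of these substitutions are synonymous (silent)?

1

Codon 1: ATG (Met) → ACG (Thr) — missense.
Codon 3: ACC (Thr) → CCC (Pro) — missense.
Codon 4: GCA (Ala) → TCA (Ser) — missense.
Codon 5: GTC (Val) → GTA (Val) — synonymous.
Codon 6: AGA (Arg) → GGA (Gly) — missense.
Codon 7: CAC (His) → CGC (Arg) — missense.
Codon 8: CGC (Arg) → CCC (Pro) — missense.
Synonymous: 1 of 7.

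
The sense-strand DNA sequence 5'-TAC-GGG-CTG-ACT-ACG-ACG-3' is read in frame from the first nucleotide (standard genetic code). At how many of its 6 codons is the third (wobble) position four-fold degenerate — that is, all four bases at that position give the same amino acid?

Codon 1 TAC (Tyr): third position 2-fold.
Codon 2 GGG (Gly): third position 4-fold.
Codon 3 CTG (Leu): third position 4-fold.
Codon 4 ACT (Thr): third position 4-fold.
Codon 5 ACG (Thr): third position 4-fold.
Codon 6 ACG (Thr): third position 4-fold.
Four-fold degenerate third positions: 5.

5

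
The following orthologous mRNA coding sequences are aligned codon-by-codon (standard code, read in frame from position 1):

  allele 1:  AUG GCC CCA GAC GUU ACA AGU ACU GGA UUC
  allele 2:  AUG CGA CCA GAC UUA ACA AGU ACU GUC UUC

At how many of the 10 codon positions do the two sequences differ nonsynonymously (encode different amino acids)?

Codon 1: AUG Met / AUG Met — identical.
Codon 2: GCC Ala / CGA Arg — nonsynonymous.
Codon 3: CCA Pro / CCA Pro — identical.
Codon 4: GAC Asp / GAC Asp — identical.
Codon 5: GUU Val / UUA Leu — nonsynonymous.
Codon 6: ACA Thr / ACA Thr — identical.
Codon 7: AGU Ser / AGU Ser — identical.
Codon 8: ACU Thr / ACU Thr — identical.
Codon 9: GGA Gly / GUC Val — nonsynonymous.
Codon 10: UUC Phe / UUC Phe — identical.
Nonsynonymous differences: 3.

3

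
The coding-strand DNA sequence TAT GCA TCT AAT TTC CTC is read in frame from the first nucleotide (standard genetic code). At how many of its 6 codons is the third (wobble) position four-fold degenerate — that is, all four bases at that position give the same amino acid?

Codon 1 TAT (Tyr): third position 2-fold.
Codon 2 GCA (Ala): third position 4-fold.
Codon 3 TCT (Ser): third position 4-fold.
Codon 4 AAT (Asn): third position 2-fold.
Codon 5 TTC (Phe): third position 2-fold.
Codon 6 CTC (Leu): third position 4-fold.
Four-fold degenerate third positions: 3.

3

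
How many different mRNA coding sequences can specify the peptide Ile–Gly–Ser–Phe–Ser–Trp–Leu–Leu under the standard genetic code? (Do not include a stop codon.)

31104

Ile: 3 codons.
Gly: 4 codons.
Ser: 6 codons.
Phe: 2 codons.
Ser: 6 codons.
Trp: 1 codon.
Leu: 6 codons.
Leu: 6 codons.
3 × 4 × 6 × 2 × 6 × 1 × 6 × 6 = 31104.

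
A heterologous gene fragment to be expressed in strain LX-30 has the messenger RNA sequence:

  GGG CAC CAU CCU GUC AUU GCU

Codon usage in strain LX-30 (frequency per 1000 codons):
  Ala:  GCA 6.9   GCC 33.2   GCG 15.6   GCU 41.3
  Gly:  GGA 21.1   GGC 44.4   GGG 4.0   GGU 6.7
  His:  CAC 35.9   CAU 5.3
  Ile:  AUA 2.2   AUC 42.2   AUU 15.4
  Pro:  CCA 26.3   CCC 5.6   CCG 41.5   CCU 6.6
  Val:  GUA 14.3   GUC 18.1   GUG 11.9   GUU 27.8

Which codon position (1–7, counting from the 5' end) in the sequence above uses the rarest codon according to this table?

Codon 1 GGG (Gly): 4.0 per 1000.
Codon 2 CAC (His): 35.9 per 1000.
Codon 3 CAU (His): 5.3 per 1000.
Codon 4 CCU (Pro): 6.6 per 1000.
Codon 5 GUC (Val): 18.1 per 1000.
Codon 6 AUU (Ile): 15.4 per 1000.
Codon 7 GCU (Ala): 41.3 per 1000.
Lowest frequency is 4.0 at codon 1.

1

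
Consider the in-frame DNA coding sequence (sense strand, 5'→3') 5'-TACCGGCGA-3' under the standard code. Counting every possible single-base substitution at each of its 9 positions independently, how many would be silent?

Codon 1 (TAC, Tyr): 1 synonymous substitution.
Codon 2 (CGG, Arg): 4 synonymous substitutions.
Codon 3 (CGA, Arg): 4 synonymous substitutions.
Total: 1 + 4 + 4 = 9.

9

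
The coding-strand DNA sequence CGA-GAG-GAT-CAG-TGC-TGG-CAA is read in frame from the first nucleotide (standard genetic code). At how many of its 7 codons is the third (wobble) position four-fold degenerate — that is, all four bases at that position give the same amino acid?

Codon 1 CGA (Arg): third position 4-fold.
Codon 2 GAG (Glu): third position 2-fold.
Codon 3 GAT (Asp): third position 2-fold.
Codon 4 CAG (Gln): third position 2-fold.
Codon 5 TGC (Cys): third position 2-fold.
Codon 6 TGG (Trp): third position 1-fold.
Codon 7 CAA (Gln): third position 2-fold.
Four-fold degenerate third positions: 1.

1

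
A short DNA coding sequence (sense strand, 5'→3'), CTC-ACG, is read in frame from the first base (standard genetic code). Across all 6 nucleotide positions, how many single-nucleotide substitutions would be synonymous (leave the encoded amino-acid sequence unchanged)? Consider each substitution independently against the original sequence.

Codon 1 (CTC, Leu): 3 synonymous substitutions.
Codon 2 (ACG, Thr): 3 synonymous substitutions.
Total: 3 + 3 = 6.

6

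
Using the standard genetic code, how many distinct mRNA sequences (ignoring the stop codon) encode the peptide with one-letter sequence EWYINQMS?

288

Glu: 2 codons.
Trp: 1 codon.
Tyr: 2 codons.
Ile: 3 codons.
Asn: 2 codons.
Gln: 2 codons.
Met: 1 codon.
Ser: 6 codons.
2 × 1 × 2 × 3 × 2 × 2 × 1 × 6 = 288.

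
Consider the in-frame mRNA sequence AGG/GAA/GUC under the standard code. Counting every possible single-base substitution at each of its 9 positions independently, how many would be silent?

Codon 1 (AGG, Arg): 2 synonymous substitutions.
Codon 2 (GAA, Glu): 1 synonymous substitution.
Codon 3 (GUC, Val): 3 synonymous substitutions.
Total: 2 + 1 + 3 = 6.

6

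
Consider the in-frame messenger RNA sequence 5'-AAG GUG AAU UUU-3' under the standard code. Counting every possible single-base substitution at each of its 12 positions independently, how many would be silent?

6

Codon 1 (AAG, Lys): 1 synonymous substitution.
Codon 2 (GUG, Val): 3 synonymous substitutions.
Codon 3 (AAU, Asn): 1 synonymous substitution.
Codon 4 (UUU, Phe): 1 synonymous substitution.
Total: 1 + 3 + 1 + 1 = 6.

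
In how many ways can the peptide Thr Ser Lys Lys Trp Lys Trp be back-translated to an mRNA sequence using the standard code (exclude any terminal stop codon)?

192

Thr: 4 codons.
Ser: 6 codons.
Lys: 2 codons.
Lys: 2 codons.
Trp: 1 codon.
Lys: 2 codons.
Trp: 1 codon.
4 × 6 × 2 × 2 × 1 × 2 × 1 = 192.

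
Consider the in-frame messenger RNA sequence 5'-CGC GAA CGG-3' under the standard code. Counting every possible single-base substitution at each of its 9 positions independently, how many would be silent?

Codon 1 (CGC, Arg): 3 synonymous substitutions.
Codon 2 (GAA, Glu): 1 synonymous substitution.
Codon 3 (CGG, Arg): 4 synonymous substitutions.
Total: 3 + 1 + 4 = 8.

8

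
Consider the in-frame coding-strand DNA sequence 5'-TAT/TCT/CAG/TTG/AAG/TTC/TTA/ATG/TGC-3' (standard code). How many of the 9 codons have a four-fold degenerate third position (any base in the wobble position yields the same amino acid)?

Codon 1 TAT (Tyr): third position 2-fold.
Codon 2 TCT (Ser): third position 4-fold.
Codon 3 CAG (Gln): third position 2-fold.
Codon 4 TTG (Leu): third position 2-fold.
Codon 5 AAG (Lys): third position 2-fold.
Codon 6 TTC (Phe): third position 2-fold.
Codon 7 TTA (Leu): third position 2-fold.
Codon 8 ATG (Met): third position 1-fold.
Codon 9 TGC (Cys): third position 2-fold.
Four-fold degenerate third positions: 1.

1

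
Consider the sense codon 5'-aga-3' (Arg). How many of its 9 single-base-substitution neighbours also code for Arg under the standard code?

2

Position 1: CGA → 1 synonymous.
Position 2: none → 0 synonymous.
Position 3: AGG → 1 synonymous.
Total: 1 + 0 + 1 = 2.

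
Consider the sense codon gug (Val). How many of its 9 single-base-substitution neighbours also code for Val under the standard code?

3

Position 1: none → 0 synonymous.
Position 2: none → 0 synonymous.
Position 3: GUU, GUC, GUA → 3 synonymous.
Total: 0 + 0 + 3 = 3.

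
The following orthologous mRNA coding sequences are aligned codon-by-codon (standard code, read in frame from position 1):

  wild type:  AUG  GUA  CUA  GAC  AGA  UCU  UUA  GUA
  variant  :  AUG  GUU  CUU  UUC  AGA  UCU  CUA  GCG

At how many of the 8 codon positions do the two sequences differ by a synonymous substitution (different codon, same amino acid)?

3

Codon 1: AUG Met / AUG Met — identical.
Codon 2: GUA Val / GUU Val — synonymous.
Codon 3: CUA Leu / CUU Leu — synonymous.
Codon 4: GAC Asp / UUC Phe — nonsynonymous.
Codon 5: AGA Arg / AGA Arg — identical.
Codon 6: UCU Ser / UCU Ser — identical.
Codon 7: UUA Leu / CUA Leu — synonymous.
Codon 8: GUA Val / GCG Ala — nonsynonymous.
Synonymous differences: 3.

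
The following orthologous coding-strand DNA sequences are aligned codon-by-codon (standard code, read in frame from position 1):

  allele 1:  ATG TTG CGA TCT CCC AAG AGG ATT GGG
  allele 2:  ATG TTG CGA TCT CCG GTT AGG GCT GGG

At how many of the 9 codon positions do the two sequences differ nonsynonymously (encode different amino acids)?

2

Codon 1: ATG Met / ATG Met — identical.
Codon 2: TTG Leu / TTG Leu — identical.
Codon 3: CGA Arg / CGA Arg — identical.
Codon 4: TCT Ser / TCT Ser — identical.
Codon 5: CCC Pro / CCG Pro — synonymous.
Codon 6: AAG Lys / GTT Val — nonsynonymous.
Codon 7: AGG Arg / AGG Arg — identical.
Codon 8: ATT Ile / GCT Ala — nonsynonymous.
Codon 9: GGG Gly / GGG Gly — identical.
Nonsynonymous differences: 2.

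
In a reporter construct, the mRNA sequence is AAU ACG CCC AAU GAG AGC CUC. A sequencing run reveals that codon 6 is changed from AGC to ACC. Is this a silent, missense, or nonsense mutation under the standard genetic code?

missense

Position 17 falls in codon 6: AGC → Ser.
After the substitution the codon is ACC → Thr.
Ser ≠ Thr, so this is a missense mutation.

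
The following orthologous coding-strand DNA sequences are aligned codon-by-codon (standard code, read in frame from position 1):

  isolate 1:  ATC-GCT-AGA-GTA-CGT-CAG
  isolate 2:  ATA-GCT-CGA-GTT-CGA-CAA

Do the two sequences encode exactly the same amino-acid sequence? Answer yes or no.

Codon 1: ATC Ile / ATA Ile — synonymous.
Codon 2: GCT Ala / GCT Ala — identical.
Codon 3: AGA Arg / CGA Arg — synonymous.
Codon 4: GTA Val / GTT Val — synonymous.
Codon 5: CGT Arg / CGA Arg — synonymous.
Codon 6: CAG Gln / CAA Gln — synonymous.
Nonsynonymous differences: 0 → same protein.

yes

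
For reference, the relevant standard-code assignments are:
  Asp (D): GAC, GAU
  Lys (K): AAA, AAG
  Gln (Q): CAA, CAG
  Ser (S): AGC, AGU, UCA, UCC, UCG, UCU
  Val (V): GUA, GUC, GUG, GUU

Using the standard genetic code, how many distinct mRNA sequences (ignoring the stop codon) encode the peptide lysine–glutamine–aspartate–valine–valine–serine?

Lys: 2 codons.
Gln: 2 codons.
Asp: 2 codons.
Val: 4 codons.
Val: 4 codons.
Ser: 6 codons.
2 × 2 × 2 × 4 × 4 × 6 = 768.

768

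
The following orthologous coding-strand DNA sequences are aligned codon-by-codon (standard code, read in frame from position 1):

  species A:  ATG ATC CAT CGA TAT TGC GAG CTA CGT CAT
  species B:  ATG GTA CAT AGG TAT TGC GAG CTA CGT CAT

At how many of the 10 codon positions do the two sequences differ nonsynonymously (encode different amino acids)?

Codon 1: ATG Met / ATG Met — identical.
Codon 2: ATC Ile / GTA Val — nonsynonymous.
Codon 3: CAT His / CAT His — identical.
Codon 4: CGA Arg / AGG Arg — synonymous.
Codon 5: TAT Tyr / TAT Tyr — identical.
Codon 6: TGC Cys / TGC Cys — identical.
Codon 7: GAG Glu / GAG Glu — identical.
Codon 8: CTA Leu / CTA Leu — identical.
Codon 9: CGT Arg / CGT Arg — identical.
Codon 10: CAT His / CAT His — identical.
Nonsynonymous differences: 1.

1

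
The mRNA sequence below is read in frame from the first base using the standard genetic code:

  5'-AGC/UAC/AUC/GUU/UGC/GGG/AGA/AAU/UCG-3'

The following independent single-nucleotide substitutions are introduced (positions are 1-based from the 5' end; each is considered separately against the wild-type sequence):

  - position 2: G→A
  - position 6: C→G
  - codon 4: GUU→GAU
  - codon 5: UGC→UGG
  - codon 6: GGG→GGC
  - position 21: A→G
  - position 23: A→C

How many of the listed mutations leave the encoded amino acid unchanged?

2

Codon 1: AGC (Ser) → AAC (Asn) — missense.
Codon 2: UAC (Tyr) → UAG (Stop) — nonsense.
Codon 4: GUU (Val) → GAU (Asp) — missense.
Codon 5: UGC (Cys) → UGG (Trp) — missense.
Codon 6: GGG (Gly) → GGC (Gly) — synonymous.
Codon 7: AGA (Arg) → AGG (Arg) — synonymous.
Codon 8: AAU (Asn) → ACU (Thr) — missense.
Synonymous: 2 of 7.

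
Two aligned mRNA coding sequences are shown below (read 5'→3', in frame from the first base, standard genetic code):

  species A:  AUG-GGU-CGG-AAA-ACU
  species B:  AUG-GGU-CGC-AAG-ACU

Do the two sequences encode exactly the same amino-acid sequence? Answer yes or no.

Codon 1: AUG Met / AUG Met — identical.
Codon 2: GGU Gly / GGU Gly — identical.
Codon 3: CGG Arg / CGC Arg — synonymous.
Codon 4: AAA Lys / AAG Lys — synonymous.
Codon 5: ACU Thr / ACU Thr — identical.
Nonsynonymous differences: 0 → same protein.

yes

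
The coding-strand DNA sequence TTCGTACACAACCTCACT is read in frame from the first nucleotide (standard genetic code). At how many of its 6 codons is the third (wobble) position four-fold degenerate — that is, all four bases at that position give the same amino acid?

3

Codon 1 TTC (Phe): third position 2-fold.
Codon 2 GTA (Val): third position 4-fold.
Codon 3 CAC (His): third position 2-fold.
Codon 4 AAC (Asn): third position 2-fold.
Codon 5 CTC (Leu): third position 4-fold.
Codon 6 ACT (Thr): third position 4-fold.
Four-fold degenerate third positions: 3.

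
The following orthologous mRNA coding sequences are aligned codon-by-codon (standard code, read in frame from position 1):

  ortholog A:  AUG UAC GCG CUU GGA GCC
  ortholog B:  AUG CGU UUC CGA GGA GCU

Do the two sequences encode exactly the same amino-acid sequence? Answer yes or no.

Codon 1: AUG Met / AUG Met — identical.
Codon 2: UAC Tyr / CGU Arg — nonsynonymous.
Codon 3: GCG Ala / UUC Phe — nonsynonymous.
Codon 4: CUU Leu / CGA Arg — nonsynonymous.
Codon 5: GGA Gly / GGA Gly — identical.
Codon 6: GCC Ala / GCU Ala — synonymous.
Nonsynonymous differences: 3 → different protein.

no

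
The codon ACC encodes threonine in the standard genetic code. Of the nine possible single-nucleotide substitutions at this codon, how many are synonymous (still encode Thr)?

Position 1: none → 0 synonymous.
Position 2: none → 0 synonymous.
Position 3: ACU, ACA, ACG → 3 synonymous.
Total: 0 + 0 + 3 = 3.

3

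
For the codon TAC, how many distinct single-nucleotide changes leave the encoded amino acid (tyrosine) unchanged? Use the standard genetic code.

Position 1: none → 0 synonymous.
Position 2: none → 0 synonymous.
Position 3: TAT → 1 synonymous.
Total: 0 + 0 + 1 = 1.

1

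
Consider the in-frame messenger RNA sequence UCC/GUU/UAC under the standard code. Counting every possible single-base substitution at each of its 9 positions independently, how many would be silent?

Codon 1 (UCC, Ser): 3 synonymous substitutions.
Codon 2 (GUU, Val): 3 synonymous substitutions.
Codon 3 (UAC, Tyr): 1 synonymous substitution.
Total: 3 + 3 + 1 = 7.

7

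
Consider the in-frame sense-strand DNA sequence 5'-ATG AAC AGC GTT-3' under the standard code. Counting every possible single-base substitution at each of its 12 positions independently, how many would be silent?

Codon 1 (ATG, Met): 0 synonymous substitutions.
Codon 2 (AAC, Asn): 1 synonymous substitution.
Codon 3 (AGC, Ser): 1 synonymous substitution.
Codon 4 (GTT, Val): 3 synonymous substitutions.
Total: 0 + 1 + 1 + 3 = 5.

5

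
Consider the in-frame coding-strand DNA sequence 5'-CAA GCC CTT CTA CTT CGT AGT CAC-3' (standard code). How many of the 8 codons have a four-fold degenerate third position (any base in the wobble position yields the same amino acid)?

Codon 1 CAA (Gln): third position 2-fold.
Codon 2 GCC (Ala): third position 4-fold.
Codon 3 CTT (Leu): third position 4-fold.
Codon 4 CTA (Leu): third position 4-fold.
Codon 5 CTT (Leu): third position 4-fold.
Codon 6 CGT (Arg): third position 4-fold.
Codon 7 AGT (Ser): third position 2-fold.
Codon 8 CAC (His): third position 2-fold.
Four-fold degenerate third positions: 5.

5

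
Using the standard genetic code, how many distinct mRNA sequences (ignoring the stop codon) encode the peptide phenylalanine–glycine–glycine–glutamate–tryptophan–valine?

256

Phe: 2 codons.
Gly: 4 codons.
Gly: 4 codons.
Glu: 2 codons.
Trp: 1 codon.
Val: 4 codons.
2 × 4 × 4 × 2 × 1 × 4 = 256.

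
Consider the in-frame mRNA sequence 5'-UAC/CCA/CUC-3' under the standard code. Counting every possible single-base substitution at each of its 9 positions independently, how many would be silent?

Codon 1 (UAC, Tyr): 1 synonymous substitution.
Codon 2 (CCA, Pro): 3 synonymous substitutions.
Codon 3 (CUC, Leu): 3 synonymous substitutions.
Total: 1 + 3 + 3 = 7.

7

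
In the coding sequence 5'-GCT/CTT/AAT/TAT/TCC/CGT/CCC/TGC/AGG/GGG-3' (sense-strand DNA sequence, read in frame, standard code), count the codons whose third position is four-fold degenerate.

6

Codon 1 GCT (Ala): third position 4-fold.
Codon 2 CTT (Leu): third position 4-fold.
Codon 3 AAT (Asn): third position 2-fold.
Codon 4 TAT (Tyr): third position 2-fold.
Codon 5 TCC (Ser): third position 4-fold.
Codon 6 CGT (Arg): third position 4-fold.
Codon 7 CCC (Pro): third position 4-fold.
Codon 8 TGC (Cys): third position 2-fold.
Codon 9 AGG (Arg): third position 2-fold.
Codon 10 GGG (Gly): third position 4-fold.
Four-fold degenerate third positions: 6.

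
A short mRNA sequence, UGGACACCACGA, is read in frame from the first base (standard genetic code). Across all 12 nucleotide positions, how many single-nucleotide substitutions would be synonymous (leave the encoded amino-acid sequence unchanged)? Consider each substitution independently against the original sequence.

10

Codon 1 (UGG, Trp): 0 synonymous substitutions.
Codon 2 (ACA, Thr): 3 synonymous substitutions.
Codon 3 (CCA, Pro): 3 synonymous substitutions.
Codon 4 (CGA, Arg): 4 synonymous substitutions.
Total: 0 + 3 + 3 + 4 = 10.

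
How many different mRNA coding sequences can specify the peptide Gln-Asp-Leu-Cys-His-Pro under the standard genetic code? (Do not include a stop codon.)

384

Gln: 2 codons.
Asp: 2 codons.
Leu: 6 codons.
Cys: 2 codons.
His: 2 codons.
Pro: 4 codons.
2 × 2 × 6 × 2 × 2 × 4 = 384.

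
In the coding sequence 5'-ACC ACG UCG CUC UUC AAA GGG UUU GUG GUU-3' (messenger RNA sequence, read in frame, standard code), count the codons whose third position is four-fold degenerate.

Codon 1 ACC (Thr): third position 4-fold.
Codon 2 ACG (Thr): third position 4-fold.
Codon 3 UCG (Ser): third position 4-fold.
Codon 4 CUC (Leu): third position 4-fold.
Codon 5 UUC (Phe): third position 2-fold.
Codon 6 AAA (Lys): third position 2-fold.
Codon 7 GGG (Gly): third position 4-fold.
Codon 8 UUU (Phe): third position 2-fold.
Codon 9 GUG (Val): third position 4-fold.
Codon 10 GUU (Val): third position 4-fold.
Four-fold degenerate third positions: 7.

7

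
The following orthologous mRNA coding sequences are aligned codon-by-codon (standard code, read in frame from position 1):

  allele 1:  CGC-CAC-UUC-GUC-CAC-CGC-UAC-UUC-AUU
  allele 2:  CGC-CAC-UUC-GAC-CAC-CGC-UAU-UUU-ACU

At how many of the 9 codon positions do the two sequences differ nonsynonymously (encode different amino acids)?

Codon 1: CGC Arg / CGC Arg — identical.
Codon 2: CAC His / CAC His — identical.
Codon 3: UUC Phe / UUC Phe — identical.
Codon 4: GUC Val / GAC Asp — nonsynonymous.
Codon 5: CAC His / CAC His — identical.
Codon 6: CGC Arg / CGC Arg — identical.
Codon 7: UAC Tyr / UAU Tyr — synonymous.
Codon 8: UUC Phe / UUU Phe — synonymous.
Codon 9: AUU Ile / ACU Thr — nonsynonymous.
Nonsynonymous differences: 2.

2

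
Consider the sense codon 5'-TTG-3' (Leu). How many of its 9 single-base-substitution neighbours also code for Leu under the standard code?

2

Position 1: CTG → 1 synonymous.
Position 2: none → 0 synonymous.
Position 3: TTA → 1 synonymous.
Total: 1 + 0 + 1 = 2.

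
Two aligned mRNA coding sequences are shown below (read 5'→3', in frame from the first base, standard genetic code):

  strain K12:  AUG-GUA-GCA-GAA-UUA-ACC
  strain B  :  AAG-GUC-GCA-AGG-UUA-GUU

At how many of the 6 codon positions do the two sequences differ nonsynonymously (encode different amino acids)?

Codon 1: AUG Met / AAG Lys — nonsynonymous.
Codon 2: GUA Val / GUC Val — synonymous.
Codon 3: GCA Ala / GCA Ala — identical.
Codon 4: GAA Glu / AGG Arg — nonsynonymous.
Codon 5: UUA Leu / UUA Leu — identical.
Codon 6: ACC Thr / GUU Val — nonsynonymous.
Nonsynonymous differences: 3.

3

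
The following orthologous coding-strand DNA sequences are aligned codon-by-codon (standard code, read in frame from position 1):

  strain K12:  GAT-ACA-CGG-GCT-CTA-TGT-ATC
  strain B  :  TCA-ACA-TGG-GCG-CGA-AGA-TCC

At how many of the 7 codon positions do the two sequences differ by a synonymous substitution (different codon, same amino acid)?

Codon 1: GAT Asp / TCA Ser — nonsynonymous.
Codon 2: ACA Thr / ACA Thr — identical.
Codon 3: CGG Arg / TGG Trp — nonsynonymous.
Codon 4: GCT Ala / GCG Ala — synonymous.
Codon 5: CTA Leu / CGA Arg — nonsynonymous.
Codon 6: TGT Cys / AGA Arg — nonsynonymous.
Codon 7: ATC Ile / TCC Ser — nonsynonymous.
Synonymous differences: 1.

1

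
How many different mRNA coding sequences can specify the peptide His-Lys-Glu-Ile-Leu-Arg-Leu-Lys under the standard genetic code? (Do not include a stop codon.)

10368

His: 2 codons.
Lys: 2 codons.
Glu: 2 codons.
Ile: 3 codons.
Leu: 6 codons.
Arg: 6 codons.
Leu: 6 codons.
Lys: 2 codons.
2 × 2 × 2 × 3 × 6 × 6 × 6 × 2 = 10368.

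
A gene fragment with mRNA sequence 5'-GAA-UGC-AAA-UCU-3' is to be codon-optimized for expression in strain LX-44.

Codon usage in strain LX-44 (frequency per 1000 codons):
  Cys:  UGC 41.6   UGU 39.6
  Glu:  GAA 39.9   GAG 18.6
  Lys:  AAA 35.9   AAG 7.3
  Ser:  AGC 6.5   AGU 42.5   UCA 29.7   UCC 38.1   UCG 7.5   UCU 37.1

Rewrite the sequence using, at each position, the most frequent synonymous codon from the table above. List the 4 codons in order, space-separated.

GAA UGC AAA AGU

Codon 1 (Glu): best is GAA at 39.9.
Codon 2 (Cys): best is UGC at 41.6.
Codon 3 (Lys): best is AAA at 35.9.
Codon 4 (Ser): best is AGU at 42.5.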